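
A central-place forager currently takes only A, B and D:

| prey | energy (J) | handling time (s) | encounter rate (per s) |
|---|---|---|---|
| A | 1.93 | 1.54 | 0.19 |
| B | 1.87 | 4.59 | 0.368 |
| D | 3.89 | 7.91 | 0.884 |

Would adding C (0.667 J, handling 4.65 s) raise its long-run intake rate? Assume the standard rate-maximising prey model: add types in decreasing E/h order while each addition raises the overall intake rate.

No

Current rate: (0.19×1.93 + 0.368×1.87 + 0.884×3.89)/(1 + 0.19×1.54 + 0.368×4.59 + 0.884×7.91) = 0.4505 J/s.
Profitability of C: 0.667/4.65 = 0.1434 J/s.
Since 0.1434 < R, time spent handling C is better spent searching.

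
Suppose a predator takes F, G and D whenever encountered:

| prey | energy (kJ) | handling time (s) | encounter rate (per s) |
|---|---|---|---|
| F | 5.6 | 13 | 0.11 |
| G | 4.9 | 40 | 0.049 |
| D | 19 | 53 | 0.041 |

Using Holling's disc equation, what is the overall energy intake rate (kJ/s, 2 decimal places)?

R = (0.11×5.6 + 0.049×4.9 + 0.041×19) / (1 + 0.11×13 + 0.049×40 + 0.041×53) = 1.635/6.563 = 0.2491 kJ/s.

0.25 kJ/s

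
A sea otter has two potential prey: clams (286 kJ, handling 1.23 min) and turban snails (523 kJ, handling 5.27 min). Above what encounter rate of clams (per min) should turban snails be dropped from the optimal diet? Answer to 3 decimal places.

At the threshold, the rate on clams alone equals the profitability of turban snails: λ·286/(1 + λ·1.23) = 523/5.27 = 99.24.
Rearranging, λ(286 − 99.24×1.23) = 99.24, so λ = 99.24/163.9 = 0.6054 per min.

0.605 per min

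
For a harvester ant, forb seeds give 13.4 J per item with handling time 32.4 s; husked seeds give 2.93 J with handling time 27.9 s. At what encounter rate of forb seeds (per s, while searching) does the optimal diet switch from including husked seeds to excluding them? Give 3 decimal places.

Drop husked seeds once their profitability E₂/h₂ falls below the rate achievable on forb seeds alone: E₂/h₂ = λE₁/(1 + λh₁).
Solve for λ: λE₁h₂ = E₂(1 + λh₁) → λ(E₁h₂ − E₂h₁) = E₂ → λ = E₂/(E₁h₂ − E₂h₁).
λ = 2.93/(13.4×27.9 − 2.93×32.4) = 2.93/278.9 = 0.0105 per s.

0.011 per s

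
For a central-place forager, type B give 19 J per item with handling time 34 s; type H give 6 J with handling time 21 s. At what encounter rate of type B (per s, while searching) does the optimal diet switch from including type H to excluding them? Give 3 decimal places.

At the threshold, the rate on type B alone equals the profitability of type H: λ·19/(1 + λ·34) = 6/21 = 0.2857.
Rearranging, λ(19 − 0.2857×34) = 0.2857, so λ = 0.2857/9.286 = 0.03077 per s.

0.031 per s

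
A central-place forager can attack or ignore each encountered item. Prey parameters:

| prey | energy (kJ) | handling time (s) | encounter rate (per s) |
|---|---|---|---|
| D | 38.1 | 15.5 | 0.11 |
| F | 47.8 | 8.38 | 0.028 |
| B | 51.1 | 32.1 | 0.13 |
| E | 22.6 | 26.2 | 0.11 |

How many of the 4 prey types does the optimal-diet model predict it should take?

Rank by E/h (kJ/s): F 5.7, D 2.46, B 1.59, E 0.863. Include each in turn until the next type's E/h falls below the running intake rate.
Rate on top 1: 1.084. D: 2.46 > 1.084 → include.
Rate on top 2: 1.881. B: 1.59 < 1.881 → exclude; stop.
Optimal diet: F, D — 2 of 4 types.

2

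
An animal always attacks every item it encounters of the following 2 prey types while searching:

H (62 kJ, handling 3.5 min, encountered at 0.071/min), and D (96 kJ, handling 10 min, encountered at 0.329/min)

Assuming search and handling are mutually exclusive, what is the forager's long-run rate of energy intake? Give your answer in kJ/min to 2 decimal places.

R = Σλ_iE_i / (1 + Σλ_ih_i)
Numerator: 0.071×62 + 0.329×96 = 35.99
Denominator: 1 + 0.071×3.5 + 0.329×10 = 4.538
R = 35.99/4.538 = 7.929 kJ/min

7.93 kJ/min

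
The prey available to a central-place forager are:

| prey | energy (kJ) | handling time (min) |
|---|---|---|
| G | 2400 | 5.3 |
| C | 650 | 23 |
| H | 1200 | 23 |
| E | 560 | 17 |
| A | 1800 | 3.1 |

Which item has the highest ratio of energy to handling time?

A

Profitability E/h (kJ/min): G = 2400/5.3 = 453, C = 650/23 = 28.3, H = 1200/23 = 52.2, E = 560/17 = 32.9, A = 1800/3.1 = 581.
Ranked: A > G > H > E > C.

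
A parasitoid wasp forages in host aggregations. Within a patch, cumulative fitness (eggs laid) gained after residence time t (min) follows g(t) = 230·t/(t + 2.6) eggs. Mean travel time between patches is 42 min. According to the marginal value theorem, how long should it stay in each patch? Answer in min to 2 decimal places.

By the marginal value theorem, leave when the instantaneous gain rate g'(t) equals the habitat-wide average g(t)/(T + t).
g'(t) = 230·2.6/(t + 2.6)². Setting 230·2.6/(t+2.6)² = 230t/[(t+2.6)(42+t)] gives 2.6(42+t) = t(t+2.6), so t² = 2.6×42 = 109.2.
t* = √109.2 = 10.45 min.

10.45 min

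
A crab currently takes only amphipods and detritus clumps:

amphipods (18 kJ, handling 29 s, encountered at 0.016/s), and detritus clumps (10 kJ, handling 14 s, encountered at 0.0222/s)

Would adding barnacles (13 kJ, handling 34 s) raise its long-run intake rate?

On amphipods and detritus clumps alone, R = ΣλE/(1+Σλh) = 0.51/1.775 = 0.2874 kJ/s.
Profitability of barnacles: 13/34 = 0.3824 kJ/s.
Since 0.3824 > R, including barnacles increases the long-run rate.

Yes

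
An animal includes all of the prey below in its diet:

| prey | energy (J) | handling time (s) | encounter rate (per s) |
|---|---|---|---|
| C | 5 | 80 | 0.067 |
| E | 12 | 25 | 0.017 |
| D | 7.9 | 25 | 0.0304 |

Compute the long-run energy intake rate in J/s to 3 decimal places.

Energy encountered per unit search time: 0.067×5 + 0.017×12 + 0.0304×7.9 = 0.7792 J/s.
Handling time per unit search time: 0.067×80 + 0.017×25 + 0.0304×25 = 6.545.
Rate = 0.7792/(1 + 6.545) = 0.1033 J/s.

0.103 J/s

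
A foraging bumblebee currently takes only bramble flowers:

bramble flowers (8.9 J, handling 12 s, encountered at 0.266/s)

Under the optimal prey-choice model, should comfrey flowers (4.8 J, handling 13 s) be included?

No

Current rate: (0.266×8.9)/(1 + 0.266×12) = 0.5647 J/s.
Profitability of comfrey flowers: 4.8/13 = 0.3692 J/s.
Since 0.3692 < R, time spent handling comfrey flowers is better spent searching.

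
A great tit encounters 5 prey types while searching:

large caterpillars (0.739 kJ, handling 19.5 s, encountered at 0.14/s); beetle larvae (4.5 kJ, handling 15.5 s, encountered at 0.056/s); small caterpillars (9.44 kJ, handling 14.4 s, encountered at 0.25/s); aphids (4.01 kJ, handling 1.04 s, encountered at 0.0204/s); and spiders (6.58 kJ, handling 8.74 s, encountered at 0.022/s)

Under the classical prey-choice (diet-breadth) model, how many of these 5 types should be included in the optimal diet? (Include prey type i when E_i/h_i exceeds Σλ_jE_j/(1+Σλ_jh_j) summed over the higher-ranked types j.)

3

E/h in descending order: aphids 3.86, spiders 0.753, small caterpillars 0.656, beetle larvae 0.29, large caterpillars 0.0379 kJ/s. The optimal diet is the largest prefix of this list for which every included type satisfies E_i/h_i > R on the types above it.
Rate on top 1: 0.0801. spiders: 0.753 > 0.0801 → include.
Rate on top 2: 0.1867. small caterpillars: 0.656 > 0.1867 → include.
Rate on top 3: 0.5374. beetle larvae: 0.29 < 0.5374 → exclude; stop.
Optimal diet: aphids, spiders, small caterpillars — 3 of 5 types.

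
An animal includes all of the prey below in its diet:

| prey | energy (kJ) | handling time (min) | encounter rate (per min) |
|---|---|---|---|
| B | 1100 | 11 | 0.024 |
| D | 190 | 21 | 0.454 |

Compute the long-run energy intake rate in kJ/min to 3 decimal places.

10.433 kJ/min

R = Σλ_iE_i / (1 + Σλ_ih_i)
Numerator: 0.024×1100 + 0.454×190 = 112.7
Denominator: 1 + 0.024×11 + 0.454×21 = 10.8
R = 112.7/10.8 = 10.43 kJ/min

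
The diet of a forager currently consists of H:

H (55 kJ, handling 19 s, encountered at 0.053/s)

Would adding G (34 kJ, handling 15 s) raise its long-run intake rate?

Current rate: (0.053×55)/(1 + 0.053×19) = 1.452 kJ/s.
Profitability of G: 34/15 = 2.267 kJ/s.
2.267 > 1.452, so adding G raises the average — include it.

Yes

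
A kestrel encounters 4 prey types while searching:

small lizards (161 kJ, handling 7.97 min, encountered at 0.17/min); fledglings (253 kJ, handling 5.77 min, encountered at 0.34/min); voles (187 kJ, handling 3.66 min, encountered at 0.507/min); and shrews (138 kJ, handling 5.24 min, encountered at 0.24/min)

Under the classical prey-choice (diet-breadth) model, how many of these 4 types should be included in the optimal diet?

2

Profitabilities (E/h, kJ/min): voles 51.1, fledglings 43.8, shrews 26.3, small lizards 20.2. Add prey in this order while the next type's profitability exceeds the intake rate on those already taken.
Rate on top 1: 33.2. fledglings: 43.8 > 33.2 → include.
Rate on top 2: 37.54. shrews: 26.3 < 37.54 → exclude; stop.
Optimal diet: voles, fledglings — 2 of 4 types.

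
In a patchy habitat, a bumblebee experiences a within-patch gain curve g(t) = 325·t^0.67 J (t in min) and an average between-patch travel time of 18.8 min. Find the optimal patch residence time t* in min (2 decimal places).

38.17 min

Optimal t* satisfies g'(t*) = g(t*)/(T + t*).
g'(t) = 0.67·325·t^-0.33. Setting 0.67·325·t^-0.33 = 325·t^0.67/(18.8+t) gives 0.67(18.8+t) = t, so 0.33·t = 0.67×18.8.
t* = 0.67×18.8/0.33 = 38.17 min.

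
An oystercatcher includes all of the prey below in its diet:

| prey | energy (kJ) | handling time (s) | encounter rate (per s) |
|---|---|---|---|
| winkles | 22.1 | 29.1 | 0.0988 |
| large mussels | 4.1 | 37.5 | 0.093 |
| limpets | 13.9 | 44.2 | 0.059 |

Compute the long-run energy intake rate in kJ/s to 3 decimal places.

R = (0.0988×22.1 + 0.093×4.1 + 0.059×13.9) / (1 + 0.0988×29.1 + 0.093×37.5 + 0.059×44.2) = 3.385/9.97 = 0.3395 kJ/s.

0.339 kJ/s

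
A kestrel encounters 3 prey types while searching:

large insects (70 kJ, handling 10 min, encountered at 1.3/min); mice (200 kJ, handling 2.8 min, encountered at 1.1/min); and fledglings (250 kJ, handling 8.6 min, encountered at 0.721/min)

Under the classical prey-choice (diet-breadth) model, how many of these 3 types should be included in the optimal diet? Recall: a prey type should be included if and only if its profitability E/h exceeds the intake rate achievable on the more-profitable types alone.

1

Profitabilities (E/h, kJ/min): mice 71.4, fledglings 29.1, large insects 7. Add prey in this order while the next type's profitability exceeds the intake rate on those already taken.
Rate on top 1: 53.92. fledglings: 29.1 < 53.92 → exclude; stop.
Optimal diet: mice — 1 of 3 types.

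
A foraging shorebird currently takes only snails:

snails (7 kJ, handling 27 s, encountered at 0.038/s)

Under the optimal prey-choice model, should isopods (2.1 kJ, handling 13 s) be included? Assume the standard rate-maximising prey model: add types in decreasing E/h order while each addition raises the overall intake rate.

Yes

On snails alone, R = ΣλE/(1+Σλh) = 0.266/2.026 = 0.1313 kJ/s.
isopods: E/h = 2.1/13 = 0.1615 kJ/s.
Since 0.1615 > R, including isopods increases the long-run rate.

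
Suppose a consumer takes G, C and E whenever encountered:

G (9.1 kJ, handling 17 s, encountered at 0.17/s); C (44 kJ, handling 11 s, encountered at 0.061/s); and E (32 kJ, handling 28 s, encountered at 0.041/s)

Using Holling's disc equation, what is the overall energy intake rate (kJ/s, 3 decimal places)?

R = Σλ_iE_i / (1 + Σλ_ih_i)
Numerator: 0.17×9.1 + 0.061×44 + 0.041×32 = 5.543
Denominator: 1 + 0.17×17 + 0.061×11 + 0.041×28 = 5.709
R = 5.543/5.709 = 0.9709 kJ/s

0.971 kJ/s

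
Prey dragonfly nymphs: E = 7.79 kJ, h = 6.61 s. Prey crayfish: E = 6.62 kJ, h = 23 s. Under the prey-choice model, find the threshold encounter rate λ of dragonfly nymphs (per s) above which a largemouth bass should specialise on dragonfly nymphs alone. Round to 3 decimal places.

The zero-one rule: include crayfish iff E₂/h₂ > λE₁/(1+λh₁). Equality gives the switch point.
λE₁h₂ = E₂ + λE₂h₁ ⇒ λ = E₂/(E₁h₂ − E₂h₁) = 6.62/(179.2 − 43.76) = 0.04889 per s.

0.049 per s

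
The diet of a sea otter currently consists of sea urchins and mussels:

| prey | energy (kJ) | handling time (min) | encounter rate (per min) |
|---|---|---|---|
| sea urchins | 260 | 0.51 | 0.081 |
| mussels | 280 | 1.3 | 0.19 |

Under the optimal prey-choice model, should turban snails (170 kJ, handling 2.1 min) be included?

On sea urchins and mussels alone, R = ΣλE/(1+Σλh) = 74.26/1.288 = 57.64 kJ/min.
Profitability of turban snails: 170/2.1 = 80.95 kJ/min.
Since 80.95 > R, including turban snails increases the long-run rate.

Yes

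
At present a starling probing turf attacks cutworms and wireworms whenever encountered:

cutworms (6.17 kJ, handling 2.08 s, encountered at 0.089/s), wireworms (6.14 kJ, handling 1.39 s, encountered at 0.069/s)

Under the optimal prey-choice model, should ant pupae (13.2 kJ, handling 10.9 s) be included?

On cutworms and wireworms alone, R = ΣλE/(1+Σλh) = 0.9728/1.281 = 0.7594 kJ/s.
Profitability of ant pupae: 13.2/10.9 = 1.211 kJ/s.
Since 1.211 > R, including ant pupae increases the long-run rate.

Yes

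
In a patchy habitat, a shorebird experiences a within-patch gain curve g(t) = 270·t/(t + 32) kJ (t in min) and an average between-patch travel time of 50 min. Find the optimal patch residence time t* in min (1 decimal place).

By the marginal value theorem, leave when the instantaneous gain rate g'(t) equals the habitat-wide average g(t)/(T + t).
g'(t) = 270·32/(t + 32)². Setting 270·32/(t+32)² = 270t/[(t+32)(50+t)] gives 32(50+t) = t(t+32), so t² = 32×50 = 1600.
t* = √1600 = 40 min.

40.0 min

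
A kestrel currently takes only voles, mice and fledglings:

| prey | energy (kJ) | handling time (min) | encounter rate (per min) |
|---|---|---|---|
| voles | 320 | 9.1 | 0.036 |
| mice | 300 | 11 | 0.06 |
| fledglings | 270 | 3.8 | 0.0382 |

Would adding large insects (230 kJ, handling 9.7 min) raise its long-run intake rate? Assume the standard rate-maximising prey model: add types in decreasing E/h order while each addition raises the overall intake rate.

Yes

On voles, mice and fledglings alone, R = ΣλE/(1+Σλh) = 39.83/2.133 = 18.68 kJ/min.
Profitability of large insects: 230/9.7 = 23.71 kJ/min.
Since 23.71 > R, including large insects increases the long-run rate.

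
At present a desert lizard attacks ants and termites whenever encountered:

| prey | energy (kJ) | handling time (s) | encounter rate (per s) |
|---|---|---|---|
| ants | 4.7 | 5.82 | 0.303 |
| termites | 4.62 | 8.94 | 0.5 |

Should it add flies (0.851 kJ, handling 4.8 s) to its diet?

On ants and termites alone, R = ΣλE/(1+Σλh) = 3.734/7.233 = 0.5162 kJ/s.
flies: E/h = 0.851/4.8 = 0.1773 kJ/s.
0.1773 < 0.5162, so adding flies would lower the average — exclude it.

No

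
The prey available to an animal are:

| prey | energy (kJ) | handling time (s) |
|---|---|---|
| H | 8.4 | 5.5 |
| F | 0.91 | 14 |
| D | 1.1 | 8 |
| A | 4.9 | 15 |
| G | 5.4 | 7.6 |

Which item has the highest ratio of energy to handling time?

H

In descending order of E/h:
H: 8.4/5.5 = 1.53 kJ/s
G: 5.4/7.6 = 0.711 kJ/s
A: 4.9/15 = 0.327 kJ/s
D: 1.1/8 = 0.138 kJ/s
F: 0.91/14 = 0.065 kJ/s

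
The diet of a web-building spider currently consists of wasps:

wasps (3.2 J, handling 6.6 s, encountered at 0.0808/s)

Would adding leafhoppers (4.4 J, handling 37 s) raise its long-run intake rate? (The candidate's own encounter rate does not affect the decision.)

Current rate: (0.0808×3.2)/(1 + 0.0808×6.6) = 0.1686 J/s.
Profitability of leafhoppers: 4.4/37 = 0.1189 J/s.
Since 0.1189 < R, time spent handling leafhoppers is better spent searching.

No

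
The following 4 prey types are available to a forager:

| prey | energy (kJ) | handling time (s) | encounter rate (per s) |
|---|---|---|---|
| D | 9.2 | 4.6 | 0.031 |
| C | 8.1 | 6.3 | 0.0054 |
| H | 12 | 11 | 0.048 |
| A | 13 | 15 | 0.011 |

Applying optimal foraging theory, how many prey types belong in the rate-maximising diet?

E/h in descending order: D 2, C 1.29, H 1.09, A 0.867 kJ/s. The optimal diet is the largest prefix of this list for which every included type satisfies E_i/h_i > R on the types above it.
Rate on top 1: 0.2496. C: 1.29 > 0.2496 → include.
Rate on top 2: 0.2796. H: 1.09 > 0.2796 → include.
Rate on top 3: 0.5309. A: 0.867 > 0.5309 → include.
Optimal diet: D, C, H, A — 4 of 4 types.

4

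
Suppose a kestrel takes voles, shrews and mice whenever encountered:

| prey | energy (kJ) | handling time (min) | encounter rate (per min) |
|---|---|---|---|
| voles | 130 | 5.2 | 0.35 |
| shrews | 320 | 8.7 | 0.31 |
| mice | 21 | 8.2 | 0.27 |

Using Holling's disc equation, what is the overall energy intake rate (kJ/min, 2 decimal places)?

19.45 kJ/min

R = (0.35×130 + 0.31×320 + 0.27×21) / (1 + 0.35×5.2 + 0.31×8.7 + 0.27×8.2) = 150.4/7.731 = 19.45 kJ/min.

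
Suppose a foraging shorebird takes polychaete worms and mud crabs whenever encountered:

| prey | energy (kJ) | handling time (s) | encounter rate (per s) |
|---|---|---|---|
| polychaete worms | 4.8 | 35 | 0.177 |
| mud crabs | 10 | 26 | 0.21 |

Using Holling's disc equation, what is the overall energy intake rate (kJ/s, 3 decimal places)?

0.233 kJ/s

R = (0.177×4.8 + 0.21×10) / (1 + 0.177×35 + 0.21×26) = 2.95/12.65 = 0.2331 kJ/s.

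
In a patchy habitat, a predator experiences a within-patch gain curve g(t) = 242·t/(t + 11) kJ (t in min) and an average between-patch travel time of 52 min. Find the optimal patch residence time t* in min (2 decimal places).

Optimal t* satisfies g'(t*) = g(t*)/(T + t*).
g'(t) = 242·11/(t + 11)². Setting 242·11/(t+11)² = 242t/[(t+11)(52+t)] gives 11(52+t) = t(t+11), so t² = 11×52 = 572.
t* = √572 = 23.92 min.

23.92 min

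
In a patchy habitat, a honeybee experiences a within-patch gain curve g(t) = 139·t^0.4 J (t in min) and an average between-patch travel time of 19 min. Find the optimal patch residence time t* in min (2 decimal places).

12.67 min

Optimal t* satisfies g'(t*) = g(t*)/(T + t*).
g'(t) = 0.4·139·t^-0.6. Setting 0.4·139·t^-0.6 = 139·t^0.4/(19+t) gives 0.4(19+t) = t, so 0.60·t = 0.4×19.
t* = 0.4×19/0.60 = 12.67 min.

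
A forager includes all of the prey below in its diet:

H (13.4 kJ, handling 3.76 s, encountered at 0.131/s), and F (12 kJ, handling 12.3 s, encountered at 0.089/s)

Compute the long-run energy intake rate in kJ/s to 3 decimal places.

1.091 kJ/s

R = Σλ_iE_i / (1 + Σλ_ih_i)
Numerator: 0.131×13.4 + 0.089×12 = 2.823
Denominator: 1 + 0.131×3.76 + 0.089×12.3 = 2.587
R = 2.823/2.587 = 1.091 kJ/s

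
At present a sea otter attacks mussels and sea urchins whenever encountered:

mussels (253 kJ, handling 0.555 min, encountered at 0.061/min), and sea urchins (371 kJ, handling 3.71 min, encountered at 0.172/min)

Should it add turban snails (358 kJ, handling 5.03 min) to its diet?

Current rate: (0.061×253 + 0.172×371)/(1 + 0.061×0.555 + 0.172×3.71) = 47.4 kJ/min.
Profitability of turban snails: 358/5.03 = 71.17 kJ/min.
Since 71.17 > R, including turban snails increases the long-run rate.

Yes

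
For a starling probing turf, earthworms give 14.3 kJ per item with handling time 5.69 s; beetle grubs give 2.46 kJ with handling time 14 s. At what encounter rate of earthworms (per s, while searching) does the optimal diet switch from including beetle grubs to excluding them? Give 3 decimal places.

0.013 per s

Drop beetle grubs once their profitability E₂/h₂ falls below the rate achievable on earthworms alone: E₂/h₂ = λE₁/(1 + λh₁).
Solve for λ: λE₁h₂ = E₂(1 + λh₁) → λ(E₁h₂ − E₂h₁) = E₂ → λ = E₂/(E₁h₂ − E₂h₁).
λ = 2.46/(14.3×14 − 2.46×5.69) = 2.46/186.2 = 0.01321 per s.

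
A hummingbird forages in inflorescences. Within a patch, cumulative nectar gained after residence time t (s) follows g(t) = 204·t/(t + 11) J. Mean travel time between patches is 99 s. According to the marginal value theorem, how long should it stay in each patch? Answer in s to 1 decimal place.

By the marginal value theorem, leave when the instantaneous gain rate g'(t) equals the habitat-wide average g(t)/(T + t).
g'(t) = 204·11/(t + 11)². Setting 204·11/(t+11)² = 204t/[(t+11)(99+t)] gives 11(99+t) = t(t+11), so t² = 11×99 = 1089.
t* = √1089 = 33 s.

33.0 s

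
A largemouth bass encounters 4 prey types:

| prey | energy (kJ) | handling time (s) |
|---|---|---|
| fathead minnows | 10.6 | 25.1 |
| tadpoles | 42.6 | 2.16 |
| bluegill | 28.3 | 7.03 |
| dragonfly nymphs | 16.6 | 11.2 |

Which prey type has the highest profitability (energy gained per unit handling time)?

tadpoles

In descending order of E/h:
tadpoles: 42.6/2.16 = 19.7 kJ/s
bluegill: 28.3/7.03 = 4.03 kJ/s
dragonfly nymphs: 16.6/11.2 = 1.48 kJ/s
fathead minnows: 10.6/25.1 = 0.422 kJ/s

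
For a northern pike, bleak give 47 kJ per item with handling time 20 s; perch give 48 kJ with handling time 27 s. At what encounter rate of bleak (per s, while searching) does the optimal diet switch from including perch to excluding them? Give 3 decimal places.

Drop perch once their profitability E₂/h₂ falls below the rate achievable on bleak alone: E₂/h₂ = λE₁/(1 + λh₁).
Solve for λ: λE₁h₂ = E₂(1 + λh₁) → λ(E₁h₂ − E₂h₁) = E₂ → λ = E₂/(E₁h₂ − E₂h₁).
λ = 48/(47×27 − 48×20) = 48/309 = 0.1553 per s.

0.155 per s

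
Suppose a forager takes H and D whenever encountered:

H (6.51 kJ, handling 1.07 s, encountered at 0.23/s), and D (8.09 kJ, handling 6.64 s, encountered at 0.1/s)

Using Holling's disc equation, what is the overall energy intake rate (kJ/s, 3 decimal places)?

R = (0.23×6.51 + 0.1×8.09) / (1 + 0.23×1.07 + 0.1×6.64) = 2.306/1.91 = 1.207 kJ/s.

1.207 kJ/s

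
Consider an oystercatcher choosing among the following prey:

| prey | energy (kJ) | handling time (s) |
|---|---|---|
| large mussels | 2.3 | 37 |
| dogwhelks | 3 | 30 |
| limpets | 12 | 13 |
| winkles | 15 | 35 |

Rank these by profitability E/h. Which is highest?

limpets

Profitability E/h (kJ/s): large mussels = 2.3/37 = 0.0622, dogwhelks = 3/30 = 0.1, limpets = 12/13 = 0.923, winkles = 15/35 = 0.429.
Ranked: limpets > winkles > dogwhelks > large mussels.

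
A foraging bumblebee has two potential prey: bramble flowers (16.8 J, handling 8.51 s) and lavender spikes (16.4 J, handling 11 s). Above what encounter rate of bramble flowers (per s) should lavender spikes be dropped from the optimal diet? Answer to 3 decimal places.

Drop lavender spikes once their profitability E₂/h₂ falls below the rate achievable on bramble flowers alone: E₂/h₂ = λE₁/(1 + λh₁).
Solve for λ: λE₁h₂ = E₂(1 + λh₁) → λ(E₁h₂ − E₂h₁) = E₂ → λ = E₂/(E₁h₂ − E₂h₁).
λ = 16.4/(16.8×11 − 16.4×8.51) = 16.4/45.24 = 0.3625 per s.

0.363 per s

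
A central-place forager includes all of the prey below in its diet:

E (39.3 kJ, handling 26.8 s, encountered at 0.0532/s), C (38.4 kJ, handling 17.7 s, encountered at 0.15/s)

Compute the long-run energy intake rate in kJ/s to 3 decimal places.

R = Σλ_iE_i / (1 + Σλ_ih_i)
Numerator: 0.0532×39.3 + 0.15×38.4 = 7.851
Denominator: 1 + 0.0532×26.8 + 0.15×17.7 = 5.081
R = 7.851/5.081 = 1.545 kJ/s

1.545 kJ/s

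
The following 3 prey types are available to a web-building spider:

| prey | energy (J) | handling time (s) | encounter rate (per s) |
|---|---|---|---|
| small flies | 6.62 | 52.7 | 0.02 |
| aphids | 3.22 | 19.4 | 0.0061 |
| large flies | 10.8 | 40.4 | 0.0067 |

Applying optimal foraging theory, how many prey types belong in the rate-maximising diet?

E/h in descending order: large flies 0.267, aphids 0.166, small flies 0.126 J/s. The optimal diet is the largest prefix of this list for which every included type satisfies E_i/h_i > R on the types above it.
Rate on top 1: 0.05695. aphids: 0.166 > 0.05695 → include.
Rate on top 2: 0.06624. small flies: 0.126 > 0.06624 → include.
Optimal diet: large flies, aphids, small flies — 3 of 3 types.

3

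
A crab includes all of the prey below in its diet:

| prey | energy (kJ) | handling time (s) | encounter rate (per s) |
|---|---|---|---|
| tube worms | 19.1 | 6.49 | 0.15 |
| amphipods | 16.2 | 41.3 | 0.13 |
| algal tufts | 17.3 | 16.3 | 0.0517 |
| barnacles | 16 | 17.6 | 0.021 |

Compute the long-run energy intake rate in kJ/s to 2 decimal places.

R = Σλ_iE_i / (1 + Σλ_ih_i)
Numerator: 0.15×19.1 + 0.13×16.2 + 0.0517×17.3 + 0.021×16 = 6.201
Denominator: 1 + 0.15×6.49 + 0.13×41.3 + 0.0517×16.3 + 0.021×17.6 = 8.555
R = 6.201/8.555 = 0.7249 kJ/s

0.72 kJ/s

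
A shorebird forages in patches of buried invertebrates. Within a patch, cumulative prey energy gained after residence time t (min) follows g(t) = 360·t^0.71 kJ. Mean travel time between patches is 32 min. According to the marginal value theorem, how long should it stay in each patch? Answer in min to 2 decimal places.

Maximise g(t)/(T+t): set derivative to zero → g'(t)(T+t) = g(t).
g'(t) = 0.71·360·t^-0.29. Setting 0.71·360·t^-0.29 = 360·t^0.71/(32+t) gives 0.71(32+t) = t, so 0.29·t = 0.71×32.
t* = 0.71×32/0.29 = 78.34 min.

78.34 min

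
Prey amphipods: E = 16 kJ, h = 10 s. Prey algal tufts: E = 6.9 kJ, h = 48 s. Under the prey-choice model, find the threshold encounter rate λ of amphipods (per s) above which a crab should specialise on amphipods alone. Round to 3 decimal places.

0.010 per s

Drop algal tufts once their profitability E₂/h₂ falls below the rate achievable on amphipods alone: E₂/h₂ = λE₁/(1 + λh₁).
Solve for λ: λE₁h₂ = E₂(1 + λh₁) → λ(E₁h₂ − E₂h₁) = E₂ → λ = E₂/(E₁h₂ − E₂h₁).
λ = 6.9/(16×48 − 6.9×10) = 6.9/699 = 0.009871 per s.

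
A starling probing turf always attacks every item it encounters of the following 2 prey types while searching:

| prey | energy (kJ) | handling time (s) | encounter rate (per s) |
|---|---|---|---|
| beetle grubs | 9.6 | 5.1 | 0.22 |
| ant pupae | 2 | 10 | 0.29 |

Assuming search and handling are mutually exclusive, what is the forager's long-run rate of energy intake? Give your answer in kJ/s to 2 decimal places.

0.54 kJ/s

Energy encountered per unit search time: 0.22×9.6 + 0.29×2 = 2.692 kJ/s.
Handling time per unit search time: 0.22×5.1 + 0.29×10 = 4.022.
Rate = 2.692/(1 + 4.022) = 0.536 kJ/s.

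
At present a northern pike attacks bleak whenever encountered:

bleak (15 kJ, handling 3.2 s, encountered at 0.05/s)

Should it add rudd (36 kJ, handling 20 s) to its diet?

Yes

On bleak alone, R = ΣλE/(1+Σλh) = 0.75/1.16 = 0.6466 kJ/s.
Profitability of rudd: 36/20 = 1.8 kJ/s.
1.8 > 0.6466, so adding rudd raises the average — include it.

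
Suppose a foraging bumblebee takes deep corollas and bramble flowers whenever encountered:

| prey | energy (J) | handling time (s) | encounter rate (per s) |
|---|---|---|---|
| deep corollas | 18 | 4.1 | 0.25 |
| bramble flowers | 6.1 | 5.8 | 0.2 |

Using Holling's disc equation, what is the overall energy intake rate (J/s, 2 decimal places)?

R = Σλ_iE_i / (1 + Σλ_ih_i)
Numerator: 0.25×18 + 0.2×6.1 = 5.72
Denominator: 1 + 0.25×4.1 + 0.2×5.8 = 3.185
R = 5.72/3.185 = 1.796 J/s

1.80 J/s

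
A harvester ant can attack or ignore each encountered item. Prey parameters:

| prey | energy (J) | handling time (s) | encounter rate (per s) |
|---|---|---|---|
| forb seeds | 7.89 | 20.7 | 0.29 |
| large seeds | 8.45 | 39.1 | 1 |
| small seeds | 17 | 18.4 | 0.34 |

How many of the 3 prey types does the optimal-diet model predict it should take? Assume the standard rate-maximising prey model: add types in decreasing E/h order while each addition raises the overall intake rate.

Rank by E/h (J/s): small seeds 0.924, forb seeds 0.381, large seeds 0.216. Include each in turn until the next type's E/h falls below the running intake rate.
Rate on top 1: 0.7966. forb seeds: 0.381 < 0.7966 → exclude; stop.
Optimal diet: small seeds — 1 of 3 types.

1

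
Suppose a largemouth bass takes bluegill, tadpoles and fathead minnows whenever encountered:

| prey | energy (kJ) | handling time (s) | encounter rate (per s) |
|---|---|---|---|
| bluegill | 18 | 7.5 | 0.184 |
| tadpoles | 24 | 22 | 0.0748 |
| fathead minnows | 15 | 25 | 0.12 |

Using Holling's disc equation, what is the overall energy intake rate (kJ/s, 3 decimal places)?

Energy encountered per unit search time: 0.184×18 + 0.0748×24 + 0.12×15 = 6.907 kJ/s.
Handling time per unit search time: 0.184×7.5 + 0.0748×22 + 0.12×25 = 6.026.
Rate = 6.907/(1 + 6.026) = 0.9831 kJ/s.

0.983 kJ/s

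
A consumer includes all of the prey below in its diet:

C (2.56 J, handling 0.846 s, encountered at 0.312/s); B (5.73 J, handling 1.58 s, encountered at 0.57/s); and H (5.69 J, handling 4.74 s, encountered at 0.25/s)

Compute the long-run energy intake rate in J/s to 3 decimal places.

R = Σλ_iE_i / (1 + Σλ_ih_i)
Numerator: 0.312×2.56 + 0.57×5.73 + 0.25×5.69 = 5.487
Denominator: 1 + 0.312×0.846 + 0.57×1.58 + 0.25×4.74 = 3.35
R = 5.487/3.35 = 1.638 J/s

1.638 J/s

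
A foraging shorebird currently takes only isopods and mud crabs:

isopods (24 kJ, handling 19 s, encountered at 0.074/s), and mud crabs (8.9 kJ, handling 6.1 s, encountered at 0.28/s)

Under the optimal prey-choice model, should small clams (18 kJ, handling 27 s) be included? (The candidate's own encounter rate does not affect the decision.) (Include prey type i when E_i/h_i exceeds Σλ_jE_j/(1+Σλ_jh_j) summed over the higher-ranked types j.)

No

Intake rate on the current diet: R = (0.074×24 + 0.28×8.9) / (1 + 0.074×19 + 0.28×6.1) = 4.268/4.114 = 1.037 kJ/s.
small clams: E/h = 18/27 = 0.6667 kJ/s.
0.6667 < 1.037, so adding small clams would lower the average — exclude it.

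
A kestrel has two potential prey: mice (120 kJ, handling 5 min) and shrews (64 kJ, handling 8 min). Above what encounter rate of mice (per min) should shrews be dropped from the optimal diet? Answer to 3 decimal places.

0.100 per min

Drop shrews once their profitability E₂/h₂ falls below the rate achievable on mice alone: E₂/h₂ = λE₁/(1 + λh₁).
Solve for λ: λE₁h₂ = E₂(1 + λh₁) → λ(E₁h₂ − E₂h₁) = E₂ → λ = E₂/(E₁h₂ − E₂h₁).
λ = 64/(120×8 − 64×5) = 64/640 = 0.1 per min.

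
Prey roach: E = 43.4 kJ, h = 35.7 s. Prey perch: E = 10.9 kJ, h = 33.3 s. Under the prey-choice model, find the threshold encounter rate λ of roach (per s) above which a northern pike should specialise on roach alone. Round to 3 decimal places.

0.010 per s

At the threshold, the rate on roach alone equals the profitability of perch: λ·43.4/(1 + λ·35.7) = 10.9/33.3 = 0.3273.
Rearranging, λ(43.4 − 0.3273×35.7) = 0.3273, so λ = 0.3273/31.71 = 0.01032 per s.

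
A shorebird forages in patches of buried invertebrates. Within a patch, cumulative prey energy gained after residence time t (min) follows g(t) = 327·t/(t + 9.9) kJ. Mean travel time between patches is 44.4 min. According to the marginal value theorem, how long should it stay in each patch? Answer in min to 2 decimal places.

20.97 min

Optimal t* satisfies g'(t*) = g(t*)/(T + t*).
g'(t) = 327·9.9/(t + 9.9)². Setting 327·9.9/(t+9.9)² = 327t/[(t+9.9)(44.4+t)] gives 9.9(44.4+t) = t(t+9.9), so t² = 9.9×44.4 = 439.6.
t* = √439.6 = 20.97 min.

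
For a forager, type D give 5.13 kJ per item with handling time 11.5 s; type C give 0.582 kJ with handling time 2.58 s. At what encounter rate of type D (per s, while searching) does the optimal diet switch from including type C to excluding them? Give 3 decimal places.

The zero-one rule: include type C iff E₂/h₂ > λE₁/(1+λh₁). Equality gives the switch point.
λE₁h₂ = E₂ + λE₂h₁ ⇒ λ = E₂/(E₁h₂ − E₂h₁) = 0.582/(13.24 − 6.693) = 0.08896 per s.

0.089 per s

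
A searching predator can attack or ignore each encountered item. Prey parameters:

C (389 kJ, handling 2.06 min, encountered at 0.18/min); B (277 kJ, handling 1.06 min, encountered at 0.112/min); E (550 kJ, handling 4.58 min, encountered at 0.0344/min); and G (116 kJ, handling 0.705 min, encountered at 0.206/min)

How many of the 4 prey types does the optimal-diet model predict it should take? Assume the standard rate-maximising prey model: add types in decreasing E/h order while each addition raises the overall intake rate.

Rank by E/h (kJ/min): B 261, C 189, G 165, E 120. Include each in turn until the next type's E/h falls below the running intake rate.
Rate on top 1: 27.73. C: 189 > 27.73 → include.
Rate on top 2: 67.84. G: 165 > 67.84 → include.
Rate on top 3: 76.43. E: 120 > 76.43 → include.
Optimal diet: B, C, G, E — 4 of 4 types.

4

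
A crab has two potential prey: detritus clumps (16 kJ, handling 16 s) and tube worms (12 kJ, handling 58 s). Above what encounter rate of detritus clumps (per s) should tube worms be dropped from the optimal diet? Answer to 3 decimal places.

The zero-one rule: include tube worms iff E₂/h₂ > λE₁/(1+λh₁). Equality gives the switch point.
λE₁h₂ = E₂ + λE₂h₁ ⇒ λ = E₂/(E₁h₂ − E₂h₁) = 12/(928 − 192) = 0.0163 per s.

0.016 per s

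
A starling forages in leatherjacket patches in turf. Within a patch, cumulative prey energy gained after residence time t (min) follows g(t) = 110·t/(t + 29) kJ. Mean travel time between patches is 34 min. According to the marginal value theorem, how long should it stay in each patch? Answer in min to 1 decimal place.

By the marginal value theorem, leave when the instantaneous gain rate g'(t) equals the habitat-wide average g(t)/(T + t).
g'(t) = 110·29/(t + 29)². Setting 110·29/(t+29)² = 110t/[(t+29)(34+t)] gives 29(34+t) = t(t+29), so t² = 29×34 = 986.
t* = √986 = 31.4 min.

31.4 min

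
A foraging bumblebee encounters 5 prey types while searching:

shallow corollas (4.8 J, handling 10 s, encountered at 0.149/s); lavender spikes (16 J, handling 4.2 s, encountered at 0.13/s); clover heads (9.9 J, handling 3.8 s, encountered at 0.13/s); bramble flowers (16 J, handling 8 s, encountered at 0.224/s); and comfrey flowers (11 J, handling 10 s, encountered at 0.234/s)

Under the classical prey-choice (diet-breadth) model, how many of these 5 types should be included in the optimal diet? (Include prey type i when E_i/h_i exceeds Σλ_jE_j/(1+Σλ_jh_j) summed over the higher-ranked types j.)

E/h in descending order: lavender spikes 3.81, clover heads 2.61, bramble flowers 2, comfrey flowers 1.1, shallow corollas 0.48 J/s. The optimal diet is the largest prefix of this list for which every included type satisfies E_i/h_i > R on the types above it.
Rate on top 1: 1.345. clover heads: 2.61 > 1.345 → include.
Rate on top 2: 1.65. bramble flowers: 2 > 1.65 → include.
Rate on top 3: 1.814. comfrey flowers: 1.1 < 1.814 → exclude; stop.
Optimal diet: lavender spikes, clover heads, bramble flowers — 3 of 5 types.

3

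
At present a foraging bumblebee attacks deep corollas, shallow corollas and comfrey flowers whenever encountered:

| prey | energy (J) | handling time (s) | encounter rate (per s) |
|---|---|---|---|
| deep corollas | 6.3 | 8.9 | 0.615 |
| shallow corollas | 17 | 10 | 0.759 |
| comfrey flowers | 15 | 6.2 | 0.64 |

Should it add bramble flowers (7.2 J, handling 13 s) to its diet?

No

Intake rate on the current diet: R = (0.615×6.3 + 0.759×17 + 0.64×15) / (1 + 0.615×8.9 + 0.759×10 + 0.64×6.2) = 26.38/18.03 = 1.463 J/s.
bramble flowers: E/h = 7.2/13 = 0.5538 J/s.
Since 0.5538 < R, time spent handling bramble flowers is better spent searching.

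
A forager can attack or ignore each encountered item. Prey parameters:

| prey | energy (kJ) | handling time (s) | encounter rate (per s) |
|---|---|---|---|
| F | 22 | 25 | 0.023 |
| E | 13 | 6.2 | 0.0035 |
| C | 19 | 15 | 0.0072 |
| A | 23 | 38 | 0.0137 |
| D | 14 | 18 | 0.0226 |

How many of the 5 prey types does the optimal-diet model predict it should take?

Rank by E/h (kJ/s): E 2.1, C 1.27, F 0.88, D 0.778, A 0.605. Include each in turn until the next type's E/h falls below the running intake rate.
Rate on top 1: 0.04453. C: 1.27 > 0.04453 → include.
Rate on top 2: 0.1614. F: 0.88 > 0.1614 → include.
Rate on top 3: 0.4038. D: 0.778 > 0.4038 → include.
Rate on top 4: 0.4758. A: 0.605 > 0.4758 → include.
Optimal diet: E, C, F, D, A — 5 of 5 types.

5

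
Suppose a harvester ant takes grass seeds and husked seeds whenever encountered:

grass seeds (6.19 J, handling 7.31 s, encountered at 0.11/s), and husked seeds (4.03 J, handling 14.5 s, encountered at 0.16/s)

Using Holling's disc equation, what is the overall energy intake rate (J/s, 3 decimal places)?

Energy encountered per unit search time: 0.11×6.19 + 0.16×4.03 = 1.326 J/s.
Handling time per unit search time: 0.11×7.31 + 0.16×14.5 = 3.124.
Rate = 1.326/(1 + 3.124) = 0.3215 J/s.

0.321 J/s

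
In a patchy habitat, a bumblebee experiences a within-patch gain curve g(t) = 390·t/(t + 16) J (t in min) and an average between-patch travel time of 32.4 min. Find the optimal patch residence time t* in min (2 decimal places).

22.77 min

Optimal t* satisfies g'(t*) = g(t*)/(T + t*).
g'(t) = 390·16/(t + 16)². Setting 390·16/(t+16)² = 390t/[(t+16)(32.4+t)] gives 16(32.4+t) = t(t+16), so t² = 16×32.4 = 518.4.
t* = √518.4 = 22.77 min.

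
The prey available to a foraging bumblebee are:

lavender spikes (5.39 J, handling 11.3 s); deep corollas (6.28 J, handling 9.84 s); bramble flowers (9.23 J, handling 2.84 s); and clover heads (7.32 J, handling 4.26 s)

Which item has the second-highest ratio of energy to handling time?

clover heads

In descending order of E/h:
bramble flowers: 9.23/2.84 = 3.25 J/s
clover heads: 7.32/4.26 = 1.72 J/s
deep corollas: 6.28/9.84 = 0.638 J/s
lavender spikes: 5.39/11.3 = 0.477 J/s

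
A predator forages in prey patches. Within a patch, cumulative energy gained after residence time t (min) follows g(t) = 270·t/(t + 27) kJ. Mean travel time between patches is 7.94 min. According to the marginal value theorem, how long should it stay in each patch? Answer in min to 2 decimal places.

Optimal t* satisfies g'(t*) = g(t*)/(T + t*).
g'(t) = 270·27/(t + 27)². Setting 270·27/(t+27)² = 270t/[(t+27)(7.94+t)] gives 27(7.94+t) = t(t+27), so t² = 27×7.94 = 214.4.
t* = √214.4 = 14.64 min.

14.64 min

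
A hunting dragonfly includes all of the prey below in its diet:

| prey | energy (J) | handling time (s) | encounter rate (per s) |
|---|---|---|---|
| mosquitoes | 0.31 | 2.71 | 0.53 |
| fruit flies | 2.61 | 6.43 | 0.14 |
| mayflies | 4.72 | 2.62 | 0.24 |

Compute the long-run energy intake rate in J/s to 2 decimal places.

0.42 J/s

R = Σλ_iE_i / (1 + Σλ_ih_i)
Numerator: 0.53×0.31 + 0.14×2.61 + 0.24×4.72 = 1.662
Denominator: 1 + 0.53×2.71 + 0.14×6.43 + 0.24×2.62 = 3.965
R = 1.662/3.965 = 0.4193 J/s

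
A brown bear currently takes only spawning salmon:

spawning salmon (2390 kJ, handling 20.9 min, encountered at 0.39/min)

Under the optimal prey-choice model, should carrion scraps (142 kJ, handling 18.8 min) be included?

No

Current rate: (0.39×2390)/(1 + 0.39×20.9) = 101.9 kJ/min.
Profitability of carrion scraps: 142/18.8 = 7.553 kJ/min.
Since 7.553 < R, time spent handling carrion scraps is better spent searching.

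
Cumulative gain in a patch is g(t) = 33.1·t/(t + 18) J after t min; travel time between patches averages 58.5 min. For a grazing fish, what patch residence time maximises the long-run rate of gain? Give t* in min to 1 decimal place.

32.4 min

Maximise g(t)/(T+t): set derivative to zero → g'(t)(T+t) = g(t).
g'(t) = 33.1·18/(t + 18)². Setting 33.1·18/(t+18)² = 33.1t/[(t+18)(58.5+t)] gives 18(58.5+t) = t(t+18), so t² = 18×58.5 = 1053.
t* = √1053 = 32.45 min.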